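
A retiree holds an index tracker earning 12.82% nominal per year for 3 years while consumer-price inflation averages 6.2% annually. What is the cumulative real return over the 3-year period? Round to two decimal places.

19.89%

The annual real rate is (1+12.82%)/(1+6.2%) − 1 = 6.2335%.
Compounded over 3 years: (1 + 0.062335)^3 − 1 ≈ 0.19890.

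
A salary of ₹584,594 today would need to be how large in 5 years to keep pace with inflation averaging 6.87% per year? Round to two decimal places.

Cumulative price-level factor: (1+6.87%)^5 ≈ 1.3940522347.
The nominal amount required is ₹584,594 scaled up by that factor.

₹814,954.57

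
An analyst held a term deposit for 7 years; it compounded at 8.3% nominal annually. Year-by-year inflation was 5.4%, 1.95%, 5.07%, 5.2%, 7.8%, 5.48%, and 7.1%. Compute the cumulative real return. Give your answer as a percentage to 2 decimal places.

Cumulative inflation factor: 1.054 × 1.0195 × 1.0507 × 1.052 × 1.078 × 1.0548 × 1.071 ≈ 1.44644.
Nominal growth factor: 1.74743. Real growth factor = 1.74743 / 1.44644 ≈ 1.20809.
Total real return ≈ 20.8088%.

20.81%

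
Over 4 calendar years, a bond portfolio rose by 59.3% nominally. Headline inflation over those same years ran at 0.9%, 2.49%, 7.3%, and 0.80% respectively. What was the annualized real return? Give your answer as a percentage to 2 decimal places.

Cumulative inflation factor: 1.009 × 1.0249 × 1.073 × 1.0080 ≈ 1.11849.
Nominal growth factor: 1.59300. Real growth factor = 1.59300 / 1.11849 ≈ 1.42424.
Annualized: 1.42424^(1/4) − 1 ≈ 0.09244.

9.24%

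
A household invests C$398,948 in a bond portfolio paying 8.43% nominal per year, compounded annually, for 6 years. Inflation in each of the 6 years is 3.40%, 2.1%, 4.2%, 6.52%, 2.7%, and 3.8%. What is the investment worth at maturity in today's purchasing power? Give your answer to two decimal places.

C$519,039.11

Nominal value at maturity: C$398,948 × (1 + 8.43%)^6 ≈ C$648,355.26.
Price-level factor over 6 years: 1.0340 × 1.021 × 1.042 × 1.0652 × 1.027 × 1.038 ≈ 1.2491452898.
The maturity value deflated by that factor is the answer in today's purchasing power.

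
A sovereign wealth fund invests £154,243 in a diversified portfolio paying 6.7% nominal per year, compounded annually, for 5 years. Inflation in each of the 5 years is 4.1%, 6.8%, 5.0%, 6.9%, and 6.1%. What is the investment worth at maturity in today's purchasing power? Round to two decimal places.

£161,110.26

Nominal value at maturity: £154,243 × (1 + 6.7%)^5 ≈ £213,318.03.
Price-level factor over 5 years: 1.041 × 1.068 × 1.050 × 1.069 × 1.061 ≈ 1.3240499535.
Dividing the nominal maturity value by the price-level factor gives the value in today's money.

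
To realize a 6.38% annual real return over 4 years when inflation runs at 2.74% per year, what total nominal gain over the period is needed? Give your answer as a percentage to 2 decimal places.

42.69%

Required annual nominal rate: (1+6.38%)(1+2.74%) − 1 = 9.294812%.
Cumulative over 4 years: (1 + 0.09294812)^4 − 1 ≈ 0.42692.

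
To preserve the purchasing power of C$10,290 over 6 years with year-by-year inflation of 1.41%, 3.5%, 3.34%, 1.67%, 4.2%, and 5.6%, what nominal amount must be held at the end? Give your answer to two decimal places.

Cumulative price-level factor: 1.0141 × 1.035 × 1.0334 × 1.0167 × 1.042 × 1.056 ≈ 1.2134281071.
Multiplying C$10,290 by the price-level factor gives the future nominal sum.

C$12,486.18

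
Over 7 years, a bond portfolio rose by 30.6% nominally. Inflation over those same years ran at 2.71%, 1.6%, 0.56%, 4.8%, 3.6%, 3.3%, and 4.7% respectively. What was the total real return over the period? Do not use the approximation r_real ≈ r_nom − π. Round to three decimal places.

5.985%

Cumulative inflation factor: 1.0271 × 1.016 × 1.0056 × 1.048 × 1.036 × 1.033 × 1.047 ≈ 1.23225.
Nominal growth factor: 1.30600. Real growth factor = 1.30600 / 1.23225 ≈ 1.05985.
Total real return ≈ 5.9848%.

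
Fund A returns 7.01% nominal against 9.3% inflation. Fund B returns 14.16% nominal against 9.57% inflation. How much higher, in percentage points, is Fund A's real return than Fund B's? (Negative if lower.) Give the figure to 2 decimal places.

Fund A real return: 1.0701/1.093 − 1 = -2.095%.
Fund B real return: 1.1416/1.0957 − 1 = 4.189%.
Difference: -2.095 − 4.189 = -6.284 pp.

-6.28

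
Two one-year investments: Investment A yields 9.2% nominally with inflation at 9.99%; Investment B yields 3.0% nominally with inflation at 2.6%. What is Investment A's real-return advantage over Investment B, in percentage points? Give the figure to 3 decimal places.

-1.108

Investment A real return: 1.092/1.0999 − 1 = -0.7182%.
Investment B real return: 1.030/1.026 − 1 = 0.3899%.
Difference: -0.7182 − 0.3899 = -1.1081 pp.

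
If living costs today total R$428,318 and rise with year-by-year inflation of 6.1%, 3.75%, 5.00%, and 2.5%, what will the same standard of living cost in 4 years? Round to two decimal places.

R$507,437.99

Cumulative price-level factor: 1.061 × 1.0375 × 1.0500 × 1.025 ≈ 1.1847225469.
Multiplying R$428,318 by the price-level factor gives the future nominal sum.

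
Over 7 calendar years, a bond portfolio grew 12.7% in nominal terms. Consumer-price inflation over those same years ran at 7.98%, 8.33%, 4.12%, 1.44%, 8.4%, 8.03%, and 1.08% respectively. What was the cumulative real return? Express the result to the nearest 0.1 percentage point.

-22.9%

Cumulative inflation factor: 1.0798 × 1.0833 × 1.0412 × 1.0144 × 1.084 × 1.0803 × 1.0108 ≈ 1.46243.
Nominal growth factor: 1.12700. Real growth factor = 1.12700 / 1.46243 ≈ 0.77064.
Total real return ≈ -22.9364%.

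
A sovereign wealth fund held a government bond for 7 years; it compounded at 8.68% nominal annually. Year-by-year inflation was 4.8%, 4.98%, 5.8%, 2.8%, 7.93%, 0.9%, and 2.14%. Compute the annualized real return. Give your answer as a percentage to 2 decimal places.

Cumulative inflation factor: 1.048 × 1.0498 × 1.058 × 1.028 × 1.0793 × 1.009 × 1.0214 ≈ 1.33099.
Nominal growth factor: 1.79080. Real growth factor = 1.79080 / 1.33099 ≈ 1.34546.
Annualized: 1.34546^(1/7) − 1 ≈ 0.04330.

4.33%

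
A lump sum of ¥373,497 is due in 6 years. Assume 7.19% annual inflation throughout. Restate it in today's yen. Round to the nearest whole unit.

¥246,242

Price-level factor over 6 years: (1 + 7.19%)^6 ≈ 1.5167905895.
Purchasing power today: ¥373,497 divided by that factor.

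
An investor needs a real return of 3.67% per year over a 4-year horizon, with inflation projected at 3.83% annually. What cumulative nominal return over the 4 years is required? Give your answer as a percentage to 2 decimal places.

Required annual nominal rate: (1+3.67%)(1+3.83%) − 1 = 7.640561%.
Cumulative over 4 years: (1 + 0.07640561)^4 − 1 ≈ 0.34247.

34.25%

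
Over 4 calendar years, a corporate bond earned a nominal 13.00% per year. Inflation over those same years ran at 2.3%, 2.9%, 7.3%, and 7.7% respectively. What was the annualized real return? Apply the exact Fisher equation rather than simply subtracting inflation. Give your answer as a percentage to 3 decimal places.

7.597%

Cumulative inflation factor: 1.023 × 1.029 × 1.073 × 1.077 ≈ 1.21648.
Nominal growth factor: 1.63047. Real growth factor = 1.63047 / 1.21648 ≈ 1.34032.
Annualized: 1.34032^(1/4) − 1 ≈ 0.07597.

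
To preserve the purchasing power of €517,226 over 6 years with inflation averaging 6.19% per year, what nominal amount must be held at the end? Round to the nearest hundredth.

Cumulative price-level factor: (1+6.19%)^6 ≈ 1.4338434106.
Multiplying €517,226 by the price-level factor gives the future nominal sum.

€741,621.09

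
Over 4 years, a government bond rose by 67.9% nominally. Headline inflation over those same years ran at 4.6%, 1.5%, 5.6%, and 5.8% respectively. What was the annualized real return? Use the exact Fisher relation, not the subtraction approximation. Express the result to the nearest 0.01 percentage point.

Cumulative inflation factor: 1.046 × 1.015 × 1.056 × 1.058 ≈ 1.18617.
Nominal growth factor: 1.67900. Real growth factor = 1.67900 / 1.18617 ≈ 1.41548.
Annualized: 1.41548^(1/4) − 1 ≈ 0.09075.

9.08%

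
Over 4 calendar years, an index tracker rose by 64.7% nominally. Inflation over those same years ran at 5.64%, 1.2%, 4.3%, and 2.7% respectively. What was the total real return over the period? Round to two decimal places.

43.82%

Cumulative inflation factor: 1.0564 × 1.012 × 1.043 × 1.027 ≈ 1.14515.
Nominal growth factor: 1.64700. Real growth factor = 1.64700 / 1.14515 ≈ 1.43824.
Total real return ≈ 43.8235%.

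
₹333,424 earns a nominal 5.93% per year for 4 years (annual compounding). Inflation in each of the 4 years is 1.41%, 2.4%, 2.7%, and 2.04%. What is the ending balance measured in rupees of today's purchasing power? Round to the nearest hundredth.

₹385,790.13

Nominal value at maturity: ₹333,424 × (1 + 5.93%)^4 ≈ ₹419,829.30.
Price-level factor over 4 years: 1.0141 × 1.024 × 1.027 × 1.0204 ≈ 1.0882323520.
Dividing the nominal maturity value by the price-level factor gives the value in today's money.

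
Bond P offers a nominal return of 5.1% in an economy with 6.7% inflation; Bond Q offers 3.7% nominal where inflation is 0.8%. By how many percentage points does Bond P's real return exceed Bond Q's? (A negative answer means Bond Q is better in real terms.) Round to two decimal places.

-4.38

Bond P real return: 1.051/1.067 − 1 = -1.500%.
Bond Q real return: 1.037/1.008 − 1 = 2.877%.
Difference: -1.500 − 2.877 = -4.377 pp.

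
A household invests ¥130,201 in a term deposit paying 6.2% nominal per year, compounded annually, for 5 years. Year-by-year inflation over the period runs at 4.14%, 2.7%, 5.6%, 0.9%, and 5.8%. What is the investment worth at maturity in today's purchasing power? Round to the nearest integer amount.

Nominal value at maturity: ¥130,201 × (1 + 6.2%)^5 ≈ ¥175,888.
Price-level factor over 5 years: 1.0414 × 1.027 × 1.056 × 1.009 × 1.058 ≈ 1.2056708726.
The maturity value deflated by that factor is the answer in today's purchasing power.

¥145,884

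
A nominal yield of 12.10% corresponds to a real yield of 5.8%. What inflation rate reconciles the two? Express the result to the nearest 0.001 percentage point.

5.955%

From (1+r_nom) = (1+r_real)(1+π), we get 1+π = (1 + 12.10%)/(1 + 5.8%) = 1.1210/1.058 ≈ 1.05955.
So π ≈ 5.9546%.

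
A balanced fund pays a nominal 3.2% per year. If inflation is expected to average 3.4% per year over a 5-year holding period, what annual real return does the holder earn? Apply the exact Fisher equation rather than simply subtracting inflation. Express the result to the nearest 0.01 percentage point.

With constant rates the annual real return is the same each year: (1+3.2%)/(1+3.4%) − 1 = -0.00193.

-0.19%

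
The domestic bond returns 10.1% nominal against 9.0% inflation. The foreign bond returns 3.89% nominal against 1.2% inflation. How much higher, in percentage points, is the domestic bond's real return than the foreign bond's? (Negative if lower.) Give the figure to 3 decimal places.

The domestic bond real return: 1.101/1.090 − 1 = 1.0092%.
The foreign bond real return: 1.0389/1.012 − 1 = 2.6581%.
Difference: 1.0092 − 2.6581 = -1.6489 pp.

-1.649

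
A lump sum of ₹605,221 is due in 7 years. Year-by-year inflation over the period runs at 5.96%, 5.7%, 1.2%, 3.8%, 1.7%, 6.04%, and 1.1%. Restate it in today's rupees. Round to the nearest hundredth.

Price-level factor over 7 years: 1.0596 × 1.057 × 1.012 × 1.038 × 1.017 × 1.0604 × 1.011 ≈ 1.2827340717.
Purchasing power today: ₹605,221 divided by that factor.

₹471,821.10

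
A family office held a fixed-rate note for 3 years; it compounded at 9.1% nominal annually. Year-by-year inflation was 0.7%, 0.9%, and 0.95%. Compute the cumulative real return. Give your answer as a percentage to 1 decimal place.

26.6%

Cumulative inflation factor: 1.007 × 1.009 × 1.0095 ≈ 1.02572.
Nominal growth factor: 1.29860. Real growth factor = 1.29860 / 1.02572 ≈ 1.26604.
Total real return ≈ 26.6040%.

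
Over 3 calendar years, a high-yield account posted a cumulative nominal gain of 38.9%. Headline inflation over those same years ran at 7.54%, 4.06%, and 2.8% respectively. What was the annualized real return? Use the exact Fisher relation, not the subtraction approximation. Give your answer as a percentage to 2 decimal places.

Cumulative inflation factor: 1.0754 × 1.0406 × 1.028 ≈ 1.15039.
Nominal growth factor: 1.38900. Real growth factor = 1.38900 / 1.15039 ≈ 1.20741.
Annualized: 1.20741^(1/3) − 1 ≈ 0.06484.

6.48%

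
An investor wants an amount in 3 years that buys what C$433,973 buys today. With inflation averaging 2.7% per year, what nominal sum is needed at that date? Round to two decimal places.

C$470,082.45

Cumulative price-level factor: (1+2.7%)^3 = 1.083206683.
The nominal amount required is C$433,973 scaled up by that factor.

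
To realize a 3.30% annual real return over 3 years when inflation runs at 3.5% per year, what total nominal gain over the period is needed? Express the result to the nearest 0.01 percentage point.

Required annual nominal rate: (1+3.30%)(1+3.5%) − 1 = 6.9155%.
Cumulative over 3 years: (1 + 0.069155)^3 − 1 ≈ 0.22214.

22.21%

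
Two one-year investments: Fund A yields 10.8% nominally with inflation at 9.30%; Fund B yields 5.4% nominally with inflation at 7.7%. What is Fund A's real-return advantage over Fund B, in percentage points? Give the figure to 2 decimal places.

Fund A real return: 1.108/1.0930 − 1 = 1.372%.
Fund B real return: 1.054/1.077 − 1 = -2.136%.
Difference: 1.372 − (-2.136) = 3.508 pp.

3.51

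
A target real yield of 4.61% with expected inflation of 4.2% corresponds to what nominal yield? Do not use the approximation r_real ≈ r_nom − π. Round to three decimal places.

9.004%

By the Fisher equation, 1 + r_nom = (1 + 4.61%)(1 + 4.2%) = 1.0461 × 1.042 = 1.0900362.
So r_nom = 9.00362%.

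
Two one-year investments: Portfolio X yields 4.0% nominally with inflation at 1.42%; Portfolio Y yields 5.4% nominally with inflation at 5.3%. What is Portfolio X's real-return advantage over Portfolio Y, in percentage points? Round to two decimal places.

2.45

Portfolio X real return: 1.040/1.0142 − 1 = 2.544%.
Portfolio Y real return: 1.054/1.053 − 1 = 0.095%.
Difference: 2.544 − 0.095 = 2.449 pp.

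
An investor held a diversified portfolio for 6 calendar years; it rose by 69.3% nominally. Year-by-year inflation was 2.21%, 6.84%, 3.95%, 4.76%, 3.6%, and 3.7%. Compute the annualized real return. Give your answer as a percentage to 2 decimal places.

4.80%

Cumulative inflation factor: 1.0221 × 1.0684 × 1.0395 × 1.0476 × 1.036 × 1.037 ≈ 1.27757.
Nominal growth factor: 1.69300. Real growth factor = 1.69300 / 1.27757 ≈ 1.32517.
Annualized: 1.32517^(1/6) − 1 ≈ 0.04804.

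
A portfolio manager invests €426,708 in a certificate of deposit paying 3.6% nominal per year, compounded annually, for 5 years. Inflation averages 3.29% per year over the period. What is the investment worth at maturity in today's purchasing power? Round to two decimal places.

Nominal value at maturity: €426,708 × (1 + 3.6%)^5 ≈ €509,248.27.
Price-level factor over 5 years: (1 + 3.29%)^5 ≈ 1.1756861095.
The maturity value deflated by that factor is the answer in today's purchasing power.

€433,149.86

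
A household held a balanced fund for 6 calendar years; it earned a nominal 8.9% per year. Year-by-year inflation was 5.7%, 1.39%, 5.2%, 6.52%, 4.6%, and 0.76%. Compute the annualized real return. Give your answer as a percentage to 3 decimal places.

4.706%

Cumulative inflation factor: 1.057 × 1.0139 × 1.052 × 1.0652 × 1.046 × 1.0076 ≈ 1.26572.
Nominal growth factor: 1.66789. Real growth factor = 1.66789 / 1.26572 ≈ 1.31774.
Annualized: 1.31774^(1/6) − 1 ≈ 0.04706.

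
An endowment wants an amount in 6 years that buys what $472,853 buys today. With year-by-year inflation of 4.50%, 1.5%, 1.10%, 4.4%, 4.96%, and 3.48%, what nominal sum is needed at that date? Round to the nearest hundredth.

$574,963.64

Cumulative price-level factor: 1.0450 × 1.015 × 1.0110 × 1.044 × 1.0496 × 1.0348 ≈ 1.2159458338.
Multiplying $472,853 by the price-level factor gives the future nominal sum.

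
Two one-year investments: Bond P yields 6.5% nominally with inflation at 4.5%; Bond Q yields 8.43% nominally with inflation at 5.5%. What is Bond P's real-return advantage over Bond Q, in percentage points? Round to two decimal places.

-0.86

Bond P real return: 1.065/1.045 − 1 = 1.914%.
Bond Q real return: 1.0843/1.055 − 1 = 2.777%.
Difference: 1.914 − 2.777 = -0.863 pp.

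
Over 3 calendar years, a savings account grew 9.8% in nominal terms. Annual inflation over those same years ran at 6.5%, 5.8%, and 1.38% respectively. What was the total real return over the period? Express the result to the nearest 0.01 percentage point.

-3.88%

Cumulative inflation factor: 1.065 × 1.058 × 1.0138 ≈ 1.14232.
Nominal growth factor: 1.09800. Real growth factor = 1.09800 / 1.14232 ≈ 0.96120.
Total real return ≈ -3.8798%.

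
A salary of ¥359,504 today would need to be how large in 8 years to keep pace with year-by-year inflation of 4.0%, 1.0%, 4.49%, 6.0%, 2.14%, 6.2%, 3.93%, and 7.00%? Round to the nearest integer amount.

Cumulative price-level factor: 1.040 × 1.010 × 1.0449 × 1.060 × 1.0214 × 1.062 × 1.0393 × 1.0700 ≈ 1.4033964796.
The nominal amount required is ¥359,504 scaled up by that factor.

¥504,527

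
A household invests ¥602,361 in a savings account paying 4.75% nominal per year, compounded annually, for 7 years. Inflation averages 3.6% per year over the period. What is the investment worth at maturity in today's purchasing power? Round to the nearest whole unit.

¥650,754

Nominal value at maturity: ¥602,361 × (1 + 4.75%)^7 ≈ ¥833,557.
Price-level factor over 7 years: (1 + 3.6%)^7 ≈ 1.2809090317.
The maturity value deflated by that factor is the answer in today's purchasing power.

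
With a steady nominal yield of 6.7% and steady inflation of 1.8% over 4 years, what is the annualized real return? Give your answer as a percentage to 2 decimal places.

4.81%

With constant rates the annual real return is the same each year: (1+6.7%)/(1+1.8%) − 1 = 0.04813.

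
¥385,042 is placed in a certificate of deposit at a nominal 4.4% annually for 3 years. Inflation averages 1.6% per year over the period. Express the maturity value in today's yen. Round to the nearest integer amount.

Nominal value at maturity: ¥385,042 × (1 + 4.4%)^3 ≈ ¥438,137.
Price-level factor over 3 years: (1 + 1.6%)^3 = 1.048772096.
Dividing the nominal maturity value by the price-level factor gives the value in today's money.

¥417,762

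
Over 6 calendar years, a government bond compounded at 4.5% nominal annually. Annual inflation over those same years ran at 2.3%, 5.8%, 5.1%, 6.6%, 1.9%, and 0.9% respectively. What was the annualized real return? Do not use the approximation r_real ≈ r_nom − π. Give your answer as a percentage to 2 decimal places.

0.73%

Cumulative inflation factor: 1.023 × 1.058 × 1.051 × 1.066 × 1.019 × 1.009 ≈ 1.24677.
Nominal growth factor: 1.30226. Real growth factor = 1.30226 / 1.24677 ≈ 1.04451.
Annualized: 1.04451^(1/6) − 1 ≈ 0.00728.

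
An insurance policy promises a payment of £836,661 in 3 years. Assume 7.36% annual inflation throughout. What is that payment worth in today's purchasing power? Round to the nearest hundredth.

Price-level factor over 3 years: (1 + 7.36%)^3 ≈ 1.2374495683.
Purchasing power today: £836,661 divided by that factor.

£676,117.25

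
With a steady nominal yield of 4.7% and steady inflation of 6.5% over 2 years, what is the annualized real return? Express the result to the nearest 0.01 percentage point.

-1.69%

With constant rates the annual real return is the same each year: (1+4.7%)/(1+6.5%) − 1 = -0.01690.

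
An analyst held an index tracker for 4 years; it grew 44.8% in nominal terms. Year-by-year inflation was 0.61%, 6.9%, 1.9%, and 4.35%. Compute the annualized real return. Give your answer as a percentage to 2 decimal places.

Cumulative inflation factor: 1.0061 × 1.069 × 1.019 × 1.0435 ≈ 1.14363.
Nominal growth factor: 1.44800. Real growth factor = 1.44800 / 1.14363 ≈ 1.26614.
Annualized: 1.26614^(1/4) − 1 ≈ 0.06077.

6.08%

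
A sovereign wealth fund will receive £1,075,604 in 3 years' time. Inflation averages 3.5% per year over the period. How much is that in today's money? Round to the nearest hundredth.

Price-level factor over 3 years: (1 + 3.5%)^3 = 1.108717875.
Purchasing power today: £1,075,604 divided by that factor.

£970,133.18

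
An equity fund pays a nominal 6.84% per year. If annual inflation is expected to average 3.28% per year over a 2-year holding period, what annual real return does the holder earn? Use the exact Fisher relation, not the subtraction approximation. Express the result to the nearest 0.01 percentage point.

3.45%

With constant rates the annual real return is the same each year: (1+6.84%)/(1+3.28%) − 1 = 0.03447.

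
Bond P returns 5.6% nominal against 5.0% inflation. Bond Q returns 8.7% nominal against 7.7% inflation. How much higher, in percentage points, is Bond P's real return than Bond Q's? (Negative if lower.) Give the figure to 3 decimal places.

-0.357

Bond P real return: 1.056/1.050 − 1 = 0.5714%.
Bond Q real return: 1.087/1.077 − 1 = 0.9285%.
Difference: 0.5714 − 0.9285 = -0.3571 pp.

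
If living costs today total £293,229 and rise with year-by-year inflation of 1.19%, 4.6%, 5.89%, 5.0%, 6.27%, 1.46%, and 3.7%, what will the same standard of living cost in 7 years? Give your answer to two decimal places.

Cumulative price-level factor: 1.0119 × 1.046 × 1.0589 × 1.050 × 1.0627 × 1.0146 × 1.037 ≈ 1.3158240585.
Multiplying £293,229 by the price-level factor gives the future nominal sum.

£385,837.77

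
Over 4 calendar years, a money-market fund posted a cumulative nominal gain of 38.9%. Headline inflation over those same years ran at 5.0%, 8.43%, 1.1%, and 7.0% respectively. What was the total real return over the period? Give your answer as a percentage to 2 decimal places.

12.78%

Cumulative inflation factor: 1.050 × 1.0843 × 1.011 × 1.070 ≈ 1.23161.
Nominal growth factor: 1.38900. Real growth factor = 1.38900 / 1.23161 ≈ 1.12779.
Total real return ≈ 12.7791%.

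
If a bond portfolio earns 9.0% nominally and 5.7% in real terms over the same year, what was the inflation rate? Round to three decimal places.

3.122%

From (1+r_nom) = (1+r_real)(1+π), we get 1+π = (1 + 9.0%)/(1 + 5.7%) = 1.090/1.057 ≈ 1.03122.
So π ≈ 3.1220%.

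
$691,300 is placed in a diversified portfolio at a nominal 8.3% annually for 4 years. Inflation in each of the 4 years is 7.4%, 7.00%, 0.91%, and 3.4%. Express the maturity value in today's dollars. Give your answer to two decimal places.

Nominal value at maturity: $691,300 × (1 + 8.3%)^4 ≈ $950,999.71.
Price-level factor over 4 years: 1.074 × 1.0700 × 1.0091 × 1.034 ≈ 1.1990652143.
The maturity value deflated by that factor is the answer in today's purchasing power.

$793,117.59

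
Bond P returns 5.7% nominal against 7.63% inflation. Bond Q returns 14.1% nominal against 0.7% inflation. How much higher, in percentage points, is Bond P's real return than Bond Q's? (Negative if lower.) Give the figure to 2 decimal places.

Bond P real return: 1.057/1.0763 − 1 = -1.793%.
Bond Q real return: 1.141/1.007 − 1 = 13.307%.
Difference: -1.793 − 13.307 = -15.100 pp.

-15.10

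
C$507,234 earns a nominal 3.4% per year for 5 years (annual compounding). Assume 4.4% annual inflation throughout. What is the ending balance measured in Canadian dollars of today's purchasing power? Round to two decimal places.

Nominal value at maturity: C$507,234 × (1 + 3.4%)^5 ≈ C$599,530.18.
Price-level factor over 5 years: (1 + 4.4%)^5 ≈ 1.2402307454.
The maturity value deflated by that factor is the answer in today's purchasing power.

C$483,402.13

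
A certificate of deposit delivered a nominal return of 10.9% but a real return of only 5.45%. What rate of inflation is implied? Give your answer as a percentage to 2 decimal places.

From (1+r_nom) = (1+r_real)(1+π), we get 1+π = (1 + 10.9%)/(1 + 5.45%) = 1.109/1.0545 ≈ 1.05168.
So π ≈ 5.1683%.

5.17%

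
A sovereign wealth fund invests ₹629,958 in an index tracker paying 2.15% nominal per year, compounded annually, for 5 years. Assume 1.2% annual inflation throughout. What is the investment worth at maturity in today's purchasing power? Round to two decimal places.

₹660,086.56

Nominal value at maturity: ₹629,958 × (1 + 2.15%)^5 ≈ ₹700,653.75.
Price-level factor over 5 years: (1 + 1.2%)^5 ≈ 1.0614573839.
Dividing the nominal maturity value by the price-level factor gives the value in today's money.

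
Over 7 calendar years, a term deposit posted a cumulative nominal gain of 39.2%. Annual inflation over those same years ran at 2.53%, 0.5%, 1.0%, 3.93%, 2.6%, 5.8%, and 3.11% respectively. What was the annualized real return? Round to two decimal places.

2.01%

Cumulative inflation factor: 1.0253 × 1.005 × 1.010 × 1.0393 × 1.026 × 1.058 × 1.0311 ≈ 1.21063.
Nominal growth factor: 1.39200. Real growth factor = 1.39200 / 1.21063 ≈ 1.14981.
Annualized: 1.14981^(1/7) − 1 ≈ 0.02014.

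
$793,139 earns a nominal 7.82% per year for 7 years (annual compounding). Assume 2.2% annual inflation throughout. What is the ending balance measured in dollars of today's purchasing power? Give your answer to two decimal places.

$1,153,687.87

Nominal value at maturity: $793,139 × (1 + 7.82%)^7 ≈ $1,343,521.43.
Price-level factor over 7 years: (1 + 2.2%)^7 ≈ 1.1645449880.
Dividing the nominal maturity value by the price-level factor gives the value in today's money.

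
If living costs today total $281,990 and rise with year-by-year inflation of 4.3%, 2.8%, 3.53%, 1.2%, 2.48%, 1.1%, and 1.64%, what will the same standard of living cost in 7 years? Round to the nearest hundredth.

Cumulative price-level factor: 1.043 × 1.028 × 1.0353 × 1.012 × 1.0248 × 1.011 × 1.0164 ≈ 1.1829845653.
Multiplying $281,990 by the price-level factor gives the future nominal sum.

$333,589.82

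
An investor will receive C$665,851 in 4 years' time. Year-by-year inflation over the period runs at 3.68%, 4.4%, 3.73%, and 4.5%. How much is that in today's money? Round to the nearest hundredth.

Price-level factor over 4 years: 1.0368 × 1.044 × 1.0373 × 1.045 ≈ 1.1733191408.
Purchasing power today: C$665,851 divided by that factor.

C$567,493.51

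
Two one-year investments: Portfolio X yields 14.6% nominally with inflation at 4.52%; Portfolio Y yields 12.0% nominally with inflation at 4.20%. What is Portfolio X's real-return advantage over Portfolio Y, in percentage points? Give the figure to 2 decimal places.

Portfolio X real return: 1.146/1.0452 − 1 = 9.644%.
Portfolio Y real return: 1.120/1.0420 − 1 = 7.486%.
Difference: 9.644 − 7.486 = 2.158 pp.

2.16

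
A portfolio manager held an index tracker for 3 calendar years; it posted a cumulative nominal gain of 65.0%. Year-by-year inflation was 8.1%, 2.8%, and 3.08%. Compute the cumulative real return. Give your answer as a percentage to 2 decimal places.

Cumulative inflation factor: 1.081 × 1.028 × 1.0308 ≈ 1.14550.
Nominal growth factor: 1.65000. Real growth factor = 1.65000 / 1.14550 ≈ 1.44043.
Total real return ≈ 44.0425%.

44.04%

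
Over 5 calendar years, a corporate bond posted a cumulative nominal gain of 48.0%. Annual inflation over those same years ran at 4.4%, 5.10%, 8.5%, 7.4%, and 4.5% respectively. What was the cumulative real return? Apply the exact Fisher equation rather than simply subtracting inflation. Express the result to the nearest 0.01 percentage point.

Cumulative inflation factor: 1.044 × 1.0510 × 1.085 × 1.074 × 1.045 ≈ 1.33614.
Nominal growth factor: 1.48000. Real growth factor = 1.48000 / 1.33614 ≈ 1.10766.
Total real return ≈ 10.7664%.

10.77%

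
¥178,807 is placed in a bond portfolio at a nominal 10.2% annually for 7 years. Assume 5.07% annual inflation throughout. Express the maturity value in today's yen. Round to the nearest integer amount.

¥249,634

Nominal value at maturity: ¥178,807 × (1 + 10.2%)^7 ≈ ¥352,903.
Price-level factor over 7 years: (1 + 5.07%)^7 ≈ 1.4136800388.
The maturity value deflated by that factor is the answer in today's purchasing power.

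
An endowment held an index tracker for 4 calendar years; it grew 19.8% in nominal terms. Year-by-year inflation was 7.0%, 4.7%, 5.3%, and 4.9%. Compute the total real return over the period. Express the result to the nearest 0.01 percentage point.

-3.19%

Cumulative inflation factor: 1.070 × 1.047 × 1.053 × 1.049 ≈ 1.23747.
Nominal growth factor: 1.19800. Real growth factor = 1.19800 / 1.23747 ≈ 0.96811.
Total real return ≈ -3.1895%.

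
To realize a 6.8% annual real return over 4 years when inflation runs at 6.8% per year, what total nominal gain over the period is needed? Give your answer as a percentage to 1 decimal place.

69.3%

Required annual nominal rate: (1+6.8%)(1+6.8%) − 1 = 14.0624%.
Cumulative over 4 years: (1 + 0.140624)^4 − 1 ≈ 0.69266.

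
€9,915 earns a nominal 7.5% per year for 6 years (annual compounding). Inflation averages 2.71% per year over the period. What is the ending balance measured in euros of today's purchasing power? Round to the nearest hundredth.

€13,033.68

Nominal value at maturity: €9,915 × (1 + 7.5%)^6 ≈ €15,301.83.
Price-level factor over 6 years: (1 + 2.71%)^6 ≈ 1.1740223787.
Dividing the nominal maturity value by the price-level factor gives the value in today's money.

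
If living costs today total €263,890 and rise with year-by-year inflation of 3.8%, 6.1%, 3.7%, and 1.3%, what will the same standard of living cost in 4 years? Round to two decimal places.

€305,297.94

Cumulative price-level factor: 1.038 × 1.061 × 1.037 × 1.013 ≈ 1.1569136340.
The nominal amount required is €263,890 scaled up by that factor.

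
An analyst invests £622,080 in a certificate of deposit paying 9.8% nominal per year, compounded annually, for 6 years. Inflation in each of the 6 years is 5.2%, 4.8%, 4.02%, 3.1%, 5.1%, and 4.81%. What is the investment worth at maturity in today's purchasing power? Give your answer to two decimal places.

£836,955.38

Nominal value at maturity: £622,080 × (1 + 9.8%)^6 ≈ £1,090,084.79.
Price-level factor over 6 years: 1.052 × 1.048 × 1.0402 × 1.031 × 1.051 × 1.0481 ≈ 1.3024407455.
Dividing the nominal maturity value by the price-level factor gives the value in today's money.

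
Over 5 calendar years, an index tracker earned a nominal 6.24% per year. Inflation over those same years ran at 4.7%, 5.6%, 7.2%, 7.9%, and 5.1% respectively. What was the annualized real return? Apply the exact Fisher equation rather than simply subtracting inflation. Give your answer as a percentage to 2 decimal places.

0.14%

Cumulative inflation factor: 1.047 × 1.056 × 1.072 × 1.079 × 1.051 ≈ 1.34409.
Nominal growth factor: 1.35344. Real growth factor = 1.35344 / 1.34409 ≈ 1.00696.
Annualized: 1.00696^(1/5) − 1 ≈ 0.00139.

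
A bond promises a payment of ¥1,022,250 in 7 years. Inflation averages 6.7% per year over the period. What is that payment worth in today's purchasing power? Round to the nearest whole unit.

¥649,241

Price-level factor over 7 years: (1 + 6.7%)^7 ≈ 1.5745299861.
Purchasing power today: ¥1,022,250 divided by that factor.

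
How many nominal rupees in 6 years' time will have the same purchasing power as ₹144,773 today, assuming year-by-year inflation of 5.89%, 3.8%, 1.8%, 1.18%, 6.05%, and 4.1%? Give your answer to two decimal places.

₹180,943.81

Cumulative price-level factor: 1.0589 × 1.038 × 1.018 × 1.0118 × 1.0605 × 1.041 ≈ 1.2498450003.
Multiplying ₹144,773 by the price-level factor gives the future nominal sum.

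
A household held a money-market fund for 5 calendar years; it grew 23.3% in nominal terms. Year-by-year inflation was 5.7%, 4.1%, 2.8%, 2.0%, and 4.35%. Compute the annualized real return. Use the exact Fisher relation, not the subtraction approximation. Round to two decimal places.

Cumulative inflation factor: 1.057 × 1.041 × 1.028 × 1.020 × 1.0435 ≈ 1.20396.
Nominal growth factor: 1.23300. Real growth factor = 1.23300 / 1.20396 ≈ 1.02412.
Annualized: 1.02412^(1/5) − 1 ≈ 0.00478.

0.48%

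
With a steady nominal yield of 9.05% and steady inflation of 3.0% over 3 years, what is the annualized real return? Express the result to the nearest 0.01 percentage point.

With constant rates the annual real return is the same each year: (1+9.05%)/(1+3.0%) − 1 = 0.05874.

5.87%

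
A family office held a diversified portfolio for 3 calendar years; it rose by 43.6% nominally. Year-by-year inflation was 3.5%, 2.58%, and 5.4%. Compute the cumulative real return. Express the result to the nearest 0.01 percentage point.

28.32%

Cumulative inflation factor: 1.035 × 1.0258 × 1.054 ≈ 1.11903.
Nominal growth factor: 1.43600. Real growth factor = 1.43600 / 1.11903 ≈ 1.28325.
Total real return ≈ 28.3249%.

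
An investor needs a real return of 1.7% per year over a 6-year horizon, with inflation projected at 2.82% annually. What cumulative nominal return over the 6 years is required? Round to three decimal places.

30.735%

Required annual nominal rate: (1+1.7%)(1+2.82%) − 1 = 4.56794%.
Cumulative over 6 years: (1 + 0.0456794)^6 − 1 ≈ 0.30735.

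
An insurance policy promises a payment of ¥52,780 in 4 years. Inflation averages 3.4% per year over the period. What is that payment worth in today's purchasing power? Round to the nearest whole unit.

Price-level factor over 4 years: (1 + 3.4%)^4 ≈ 1.1430945523.
Purchasing power today: ¥52,780 divided by that factor.

¥46,173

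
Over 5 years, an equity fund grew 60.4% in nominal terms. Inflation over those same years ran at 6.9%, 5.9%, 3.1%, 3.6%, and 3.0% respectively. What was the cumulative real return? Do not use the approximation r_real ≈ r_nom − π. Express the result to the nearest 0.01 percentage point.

Cumulative inflation factor: 1.069 × 1.059 × 1.031 × 1.036 × 1.030 ≈ 1.24546.
Nominal growth factor: 1.60400. Real growth factor = 1.60400 / 1.24546 ≈ 1.28788.
Total real return ≈ 28.7879%.

28.79%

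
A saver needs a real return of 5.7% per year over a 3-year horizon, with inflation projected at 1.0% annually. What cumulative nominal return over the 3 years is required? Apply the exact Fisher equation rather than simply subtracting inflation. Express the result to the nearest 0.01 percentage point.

Required annual nominal rate: (1+5.7%)(1+1.0%) − 1 = 6.757%.
Cumulative over 3 years: (1 + 0.06757)^3 − 1 ≈ 0.21672.

21.67%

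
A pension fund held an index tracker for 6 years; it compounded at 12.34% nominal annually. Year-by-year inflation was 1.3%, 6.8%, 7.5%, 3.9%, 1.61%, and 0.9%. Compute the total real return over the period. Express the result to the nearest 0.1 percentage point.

62.2%

Cumulative inflation factor: 1.013 × 1.068 × 1.075 × 1.039 × 1.0161 × 1.009 ≈ 1.23889.
Nominal growth factor: 2.01005. Real growth factor = 2.01005 / 1.23889 ≈ 1.62246.
Total real return ≈ 62.2461%.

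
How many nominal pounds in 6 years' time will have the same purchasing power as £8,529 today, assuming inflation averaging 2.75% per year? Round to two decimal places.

£10,036.66

Cumulative price-level factor: (1+2.75%)^6 ≈ 1.1767683610.
Multiplying £8,529 by the price-level factor gives the future nominal sum.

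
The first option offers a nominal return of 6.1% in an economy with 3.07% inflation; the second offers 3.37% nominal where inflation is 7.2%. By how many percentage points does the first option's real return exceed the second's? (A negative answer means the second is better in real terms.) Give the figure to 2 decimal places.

6.51

The first option real return: 1.061/1.0307 − 1 = 2.940%.
The second real return: 1.0337/1.072 − 1 = -3.573%.
Difference: 2.940 − (-3.573) = 6.513 pp.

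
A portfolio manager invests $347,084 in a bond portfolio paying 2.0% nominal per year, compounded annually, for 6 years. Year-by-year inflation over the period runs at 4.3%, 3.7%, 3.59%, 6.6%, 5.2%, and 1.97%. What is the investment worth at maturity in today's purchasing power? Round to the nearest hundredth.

Nominal value at maturity: $347,084 × (1 + 2.0%)^6 ≈ $390,872.96.
Price-level factor over 6 years: 1.043 × 1.037 × 1.0359 × 1.066 × 1.052 × 1.0197 ≈ 1.2812275295.
Dividing the nominal maturity value by the price-level factor gives the value in today's money.

$305,076.93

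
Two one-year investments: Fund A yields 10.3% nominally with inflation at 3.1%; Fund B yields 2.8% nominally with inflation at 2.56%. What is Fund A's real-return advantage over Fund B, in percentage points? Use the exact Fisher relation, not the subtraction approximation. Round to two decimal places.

Fund A real return: 1.103/1.031 − 1 = 6.984%.
Fund B real return: 1.028/1.0256 − 1 = 0.234%.
Difference: 6.984 − 0.234 = 6.750 pp.

6.75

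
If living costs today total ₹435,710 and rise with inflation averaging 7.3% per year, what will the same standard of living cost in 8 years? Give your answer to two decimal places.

Cumulative price-level factor: (1+7.3%)^8 ≈ 1.7571052474.
The nominal amount required is ₹435,710 scaled up by that factor.

₹765,588.33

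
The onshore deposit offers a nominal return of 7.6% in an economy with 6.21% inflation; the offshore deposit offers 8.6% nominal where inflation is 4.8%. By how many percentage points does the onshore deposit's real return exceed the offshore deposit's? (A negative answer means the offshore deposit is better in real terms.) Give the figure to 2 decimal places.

-2.32

The onshore deposit real return: 1.076/1.0621 − 1 = 1.309%.
The offshore deposit real return: 1.086/1.048 − 1 = 3.626%.
Difference: 1.309 − 3.626 = -2.317 pp.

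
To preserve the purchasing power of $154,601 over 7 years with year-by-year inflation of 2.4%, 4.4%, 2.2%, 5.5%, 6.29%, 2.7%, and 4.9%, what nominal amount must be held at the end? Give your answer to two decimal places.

$204,058.39

Cumulative price-level factor: 1.024 × 1.044 × 1.022 × 1.055 × 1.0629 × 1.027 × 1.049 ≈ 1.3199034061.
The nominal amount required is $154,601 scaled up by that factor.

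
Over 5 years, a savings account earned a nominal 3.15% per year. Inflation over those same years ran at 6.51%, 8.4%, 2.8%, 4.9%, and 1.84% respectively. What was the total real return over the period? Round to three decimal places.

-7.904%

Cumulative inflation factor: 1.0651 × 1.084 × 1.028 × 1.049 × 1.0184 ≈ 1.26796.
Nominal growth factor: 1.16774. Real growth factor = 1.16774 / 1.26796 ≈ 0.92096.
Total real return ≈ -7.9043%.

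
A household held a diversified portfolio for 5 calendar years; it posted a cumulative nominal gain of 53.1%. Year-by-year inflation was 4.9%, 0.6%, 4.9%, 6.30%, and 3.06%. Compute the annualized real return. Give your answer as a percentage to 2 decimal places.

Cumulative inflation factor: 1.049 × 1.006 × 1.049 × 1.0630 × 1.0306 ≈ 1.21275.
Nominal growth factor: 1.53100. Real growth factor = 1.53100 / 1.21275 ≈ 1.26242.
Annualized: 1.26242^(1/5) − 1 ≈ 0.04771.

4.77%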